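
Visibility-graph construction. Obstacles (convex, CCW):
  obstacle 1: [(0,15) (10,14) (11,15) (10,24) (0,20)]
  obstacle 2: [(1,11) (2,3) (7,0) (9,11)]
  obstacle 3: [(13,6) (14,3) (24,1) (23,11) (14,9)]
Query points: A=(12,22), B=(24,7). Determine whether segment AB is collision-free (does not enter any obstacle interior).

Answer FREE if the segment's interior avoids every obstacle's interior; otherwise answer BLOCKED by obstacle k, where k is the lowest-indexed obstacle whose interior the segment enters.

Obstacle 1 [(0,15) (10,14) (11,15) (10,24) (0,20)]:
  edge (0,15)–(10,14): clear
  edge (10,14)–(11,15): clear
  edge (11,15)–(10,24): clear
  edge (10,24)–(0,20): clear
  edge (0,20)–(0,15): clear
  midpoint (18,29/2) outside
  → clear
Obstacle 2 [(1,11) (2,3) (7,0) (9,11)]:
  edge (1,11)–(2,3): clear
  edge (2,3)–(7,0): clear
  edge (7,0)–(9,11): clear
  edge (9,11)–(1,11): clear
  midpoint (18,29/2) outside
  → clear
Obstacle 3 [(13,6) (14,3) (24,1) (23,11) (14,9)]:
  edge (13,6)–(14,3): clear
  edge (14,3)–(24,1): clear
  edge (24,1)–(23,11): crosses AB
  edge (23,11)–(14,9): crosses AB
  edge (14,9)–(13,6): clear
  → BLOCKED

BLOCKED by obstacle 3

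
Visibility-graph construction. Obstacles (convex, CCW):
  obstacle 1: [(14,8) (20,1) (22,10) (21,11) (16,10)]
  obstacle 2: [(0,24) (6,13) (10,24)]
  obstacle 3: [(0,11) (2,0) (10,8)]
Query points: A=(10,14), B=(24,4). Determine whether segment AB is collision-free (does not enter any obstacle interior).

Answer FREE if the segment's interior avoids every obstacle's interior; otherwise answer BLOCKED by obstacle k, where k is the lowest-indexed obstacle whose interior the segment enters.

BLOCKED by obstacle 1

Obstacle 1 [(14,8) (20,1) (22,10) (21,11) (16,10)]:
  edge (14,8)–(20,1): clear
  edge (20,1)–(22,10): crosses AB
  edge (22,10)–(21,11): clear
  edge (21,11)–(16,10): clear
  edge (16,10)–(14,8): crosses AB
  → BLOCKED
Obstacle 2 [(0,24) (6,13) (10,24)]:
  edge (0,24)–(6,13): clear
  edge (6,13)–(10,24): clear
  edge (10,24)–(0,24): clear
  midpoint (17,9) outside
  → clear
Obstacle 3 [(0,11) (2,0) (10,8)]:
  edge (0,11)–(2,0): clear
  edge (2,0)–(10,8): clear
  edge (10,8)–(0,11): clear
  midpoint (17,9) outside
  → clear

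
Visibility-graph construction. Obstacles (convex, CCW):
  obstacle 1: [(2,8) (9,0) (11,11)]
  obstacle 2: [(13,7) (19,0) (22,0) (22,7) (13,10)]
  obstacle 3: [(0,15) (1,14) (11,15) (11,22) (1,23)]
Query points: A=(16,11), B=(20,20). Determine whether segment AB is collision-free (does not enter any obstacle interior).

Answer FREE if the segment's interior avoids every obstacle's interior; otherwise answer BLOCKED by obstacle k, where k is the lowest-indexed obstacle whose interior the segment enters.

FREE

Obstacle 1 [(2,8) (9,0) (11,11)]:
  edge (2,8)–(9,0): clear
  edge (9,0)–(11,11): clear
  edge (11,11)–(2,8): clear
  midpoint (18,31/2) outside
  → clear
Obstacle 2 [(13,7) (19,0) (22,0) (22,7) (13,10)]:
  edge (13,7)–(19,0): clear
  edge (19,0)–(22,0): clear
  edge (22,0)–(22,7): clear
  edge (22,7)–(13,10): clear
  edge (13,10)–(13,7): clear
  midpoint (18,31/2) outside
  → clear
Obstacle 3 [(0,15) (1,14) (11,15) (11,22) (1,23)]:
  edge (0,15)–(1,14): clear
  edge (1,14)–(11,15): clear
  edge (11,15)–(11,22): clear
  edge (11,22)–(1,23): clear
  edge (1,23)–(0,15): clear
  midpoint (18,31/2) outside
  → clear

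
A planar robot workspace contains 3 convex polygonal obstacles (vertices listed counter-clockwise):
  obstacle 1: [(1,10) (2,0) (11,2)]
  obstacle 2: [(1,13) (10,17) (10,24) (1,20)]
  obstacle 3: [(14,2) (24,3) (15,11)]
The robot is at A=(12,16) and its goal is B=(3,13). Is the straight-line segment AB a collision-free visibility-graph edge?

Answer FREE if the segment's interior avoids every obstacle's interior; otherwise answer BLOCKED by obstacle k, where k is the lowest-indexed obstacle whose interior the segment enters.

Obstacle 1 [(1,10) (2,0) (11,2)]:
  edge (1,10)–(2,0): clear
  edge (2,0)–(11,2): clear
  edge (11,2)–(1,10): clear
  midpoint (15/2,29/2) outside
  → clear
Obstacle 2 [(1,13) (10,17) (10,24) (1,20)]:
  edge (1,13)–(10,17): clear
  edge (10,17)–(10,24): clear
  edge (10,24)–(1,20): clear
  edge (1,20)–(1,13): clear
  midpoint (15/2,29/2) outside
  → clear
Obstacle 3 [(14,2) (24,3) (15,11)]:
  edge (14,2)–(24,3): clear
  edge (24,3)–(15,11): clear
  edge (15,11)–(14,2): clear
  midpoint (15/2,29/2) outside
  → clear

FREE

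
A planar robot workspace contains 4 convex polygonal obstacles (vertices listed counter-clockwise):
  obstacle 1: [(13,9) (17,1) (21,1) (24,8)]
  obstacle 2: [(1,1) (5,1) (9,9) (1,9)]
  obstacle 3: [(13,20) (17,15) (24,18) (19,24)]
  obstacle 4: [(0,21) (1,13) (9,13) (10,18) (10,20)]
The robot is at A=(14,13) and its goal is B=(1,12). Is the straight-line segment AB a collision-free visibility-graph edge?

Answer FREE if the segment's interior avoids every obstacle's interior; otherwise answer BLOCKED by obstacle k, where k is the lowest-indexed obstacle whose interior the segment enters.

Obstacle 1 [(13,9) (17,1) (21,1) (24,8)]:
  edge (13,9)–(17,1): clear
  edge (17,1)–(21,1): clear
  edge (21,1)–(24,8): clear
  edge (24,8)–(13,9): clear
  midpoint (15/2,25/2) outside
  → clear
Obstacle 2 [(1,1) (5,1) (9,9) (1,9)]:
  edge (1,1)–(5,1): clear
  edge (5,1)–(9,9): clear
  edge (9,9)–(1,9): clear
  edge (1,9)–(1,1): clear
  midpoint (15/2,25/2) outside
  → clear
Obstacle 3 [(13,20) (17,15) (24,18) (19,24)]:
  edge (13,20)–(17,15): clear
  edge (17,15)–(24,18): clear
  edge (24,18)–(19,24): clear
  edge (19,24)–(13,20): clear
  midpoint (15/2,25/2) outside
  → clear
Obstacle 4 [(0,21) (1,13) (9,13) (10,18) (10,20)]:
  edge (0,21)–(1,13): clear
  edge (1,13)–(9,13): clear
  edge (9,13)–(10,18): clear
  edge (10,18)–(10,20): clear
  edge (10,20)–(0,21): clear
  midpoint (15/2,25/2) outside
  → clear

FREE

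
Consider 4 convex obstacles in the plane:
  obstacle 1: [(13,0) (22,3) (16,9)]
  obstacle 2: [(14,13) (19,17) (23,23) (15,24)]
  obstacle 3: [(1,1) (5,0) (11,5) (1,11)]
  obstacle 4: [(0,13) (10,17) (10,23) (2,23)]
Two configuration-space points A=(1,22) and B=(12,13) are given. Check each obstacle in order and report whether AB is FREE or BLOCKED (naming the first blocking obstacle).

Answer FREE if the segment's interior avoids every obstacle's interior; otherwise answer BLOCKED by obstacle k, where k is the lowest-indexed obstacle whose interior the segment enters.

Obstacle 1 [(13,0) (22,3) (16,9)]:
  edge (13,0)–(22,3): clear
  edge (22,3)–(16,9): clear
  edge (16,9)–(13,0): clear
  midpoint (13/2,35/2) outside
  → clear
Obstacle 2 [(14,13) (19,17) (23,23) (15,24)]:
  edge (14,13)–(19,17): clear
  edge (19,17)–(23,23): clear
  edge (23,23)–(15,24): clear
  edge (15,24)–(14,13): clear
  midpoint (13/2,35/2) outside
  → clear
Obstacle 3 [(1,1) (5,0) (11,5) (1,11)]:
  edge (1,1)–(5,0): clear
  edge (5,0)–(11,5): clear
  edge (11,5)–(1,11): clear
  edge (1,11)–(1,1): clear
  midpoint (13/2,35/2) outside
  → clear
Obstacle 4 [(0,13) (10,17) (10,23) (2,23)]:
  edge (0,13)–(10,17): crosses AB
  edge (10,17)–(10,23): clear
  edge (10,23)–(2,23): clear
  edge (2,23)–(0,13): crosses AB
  → BLOCKED

BLOCKED by obstacle 4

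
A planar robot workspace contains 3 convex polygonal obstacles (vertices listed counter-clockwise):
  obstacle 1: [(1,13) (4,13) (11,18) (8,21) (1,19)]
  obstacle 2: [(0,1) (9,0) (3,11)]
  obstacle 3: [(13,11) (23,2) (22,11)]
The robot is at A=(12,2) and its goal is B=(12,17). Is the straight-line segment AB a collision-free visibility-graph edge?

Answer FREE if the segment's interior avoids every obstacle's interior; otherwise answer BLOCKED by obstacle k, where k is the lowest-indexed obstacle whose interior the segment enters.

Obstacle 1 [(1,13) (4,13) (11,18) (8,21) (1,19)]:
  edge (1,13)–(4,13): clear
  edge (4,13)–(11,18): clear
  edge (11,18)–(8,21): clear
  edge (8,21)–(1,19): clear
  edge (1,19)–(1,13): clear
  midpoint (12,19/2) outside
  → clear
Obstacle 2 [(0,1) (9,0) (3,11)]:
  edge (0,1)–(9,0): clear
  edge (9,0)–(3,11): clear
  edge (3,11)–(0,1): clear
  midpoint (12,19/2) outside
  → clear
Obstacle 3 [(13,11) (23,2) (22,11)]:
  edge (13,11)–(23,2): clear
  edge (23,2)–(22,11): clear
  edge (22,11)–(13,11): clear
  midpoint (12,19/2) outside
  → clear

FREE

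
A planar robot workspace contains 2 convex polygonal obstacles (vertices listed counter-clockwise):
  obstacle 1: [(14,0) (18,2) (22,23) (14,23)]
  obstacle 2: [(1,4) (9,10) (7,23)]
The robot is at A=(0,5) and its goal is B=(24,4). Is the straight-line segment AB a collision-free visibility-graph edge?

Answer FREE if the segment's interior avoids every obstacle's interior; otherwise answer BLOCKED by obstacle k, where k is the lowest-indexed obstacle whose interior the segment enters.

BLOCKED by obstacle 1

Obstacle 1 [(14,0) (18,2) (22,23) (14,23)]:
  edge (14,0)–(18,2): clear
  edge (18,2)–(22,23): crosses AB
  edge (22,23)–(14,23): clear
  edge (14,23)–(14,0): crosses AB
  → BLOCKED
Obstacle 2 [(1,4) (9,10) (7,23)]:
  edge (1,4)–(9,10): crosses AB
  edge (9,10)–(7,23): clear
  edge (7,23)–(1,4): crosses AB
  → BLOCKED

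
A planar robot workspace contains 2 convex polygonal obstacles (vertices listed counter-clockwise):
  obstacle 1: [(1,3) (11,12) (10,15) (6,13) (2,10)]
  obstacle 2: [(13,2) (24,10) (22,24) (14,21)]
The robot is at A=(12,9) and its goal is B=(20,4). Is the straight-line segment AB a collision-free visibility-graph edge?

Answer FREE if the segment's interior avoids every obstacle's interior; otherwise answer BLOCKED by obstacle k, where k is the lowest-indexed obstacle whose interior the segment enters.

Obstacle 1 [(1,3) (11,12) (10,15) (6,13) (2,10)]:
  edge (1,3)–(11,12): clear
  edge (11,12)–(10,15): clear
  edge (10,15)–(6,13): clear
  edge (6,13)–(2,10): clear
  edge (2,10)–(1,3): clear
  midpoint (16,13/2) outside
  → clear
Obstacle 2 [(13,2) (24,10) (22,24) (14,21)]:
  edge (13,2)–(24,10): crosses AB
  edge (24,10)–(22,24): clear
  edge (22,24)–(14,21): clear
  edge (14,21)–(13,2): crosses AB
  → BLOCKED

BLOCKED by obstacle 2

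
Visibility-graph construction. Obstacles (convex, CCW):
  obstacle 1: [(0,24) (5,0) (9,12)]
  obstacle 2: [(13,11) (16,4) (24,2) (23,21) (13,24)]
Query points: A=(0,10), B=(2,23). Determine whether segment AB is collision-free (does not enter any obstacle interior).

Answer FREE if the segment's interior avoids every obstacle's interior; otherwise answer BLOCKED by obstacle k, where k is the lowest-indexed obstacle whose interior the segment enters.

BLOCKED by obstacle 1

Obstacle 1 [(0,24) (5,0) (9,12)]:
  edge (0,24)–(5,0): crosses AB
  edge (5,0)–(9,12): clear
  edge (9,12)–(0,24): crosses AB
  → BLOCKED
Obstacle 2 [(13,11) (16,4) (24,2) (23,21) (13,24)]:
  edge (13,11)–(16,4): clear
  edge (16,4)–(24,2): clear
  edge (24,2)–(23,21): clear
  edge (23,21)–(13,24): clear
  edge (13,24)–(13,11): clear
  midpoint (1,33/2) outside
  → clear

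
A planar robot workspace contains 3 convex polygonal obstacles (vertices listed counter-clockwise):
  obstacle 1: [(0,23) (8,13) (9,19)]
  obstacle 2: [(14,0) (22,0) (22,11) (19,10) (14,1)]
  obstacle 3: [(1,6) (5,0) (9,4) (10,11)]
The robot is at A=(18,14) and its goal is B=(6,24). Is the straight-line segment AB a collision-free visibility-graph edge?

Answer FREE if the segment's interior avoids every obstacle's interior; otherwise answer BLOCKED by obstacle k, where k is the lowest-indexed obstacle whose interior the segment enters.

FREE

Obstacle 1 [(0,23) (8,13) (9,19)]:
  edge (0,23)–(8,13): clear
  edge (8,13)–(9,19): clear
  edge (9,19)–(0,23): clear
  midpoint (12,19) outside
  → clear
Obstacle 2 [(14,0) (22,0) (22,11) (19,10) (14,1)]:
  edge (14,0)–(22,0): clear
  edge (22,0)–(22,11): clear
  edge (22,11)–(19,10): clear
  edge (19,10)–(14,1): clear
  edge (14,1)–(14,0): clear
  midpoint (12,19) outside
  → clear
Obstacle 3 [(1,6) (5,0) (9,4) (10,11)]:
  edge (1,6)–(5,0): clear
  edge (5,0)–(9,4): clear
  edge (9,4)–(10,11): clear
  edge (10,11)–(1,6): clear
  midpoint (12,19) outside
  → clear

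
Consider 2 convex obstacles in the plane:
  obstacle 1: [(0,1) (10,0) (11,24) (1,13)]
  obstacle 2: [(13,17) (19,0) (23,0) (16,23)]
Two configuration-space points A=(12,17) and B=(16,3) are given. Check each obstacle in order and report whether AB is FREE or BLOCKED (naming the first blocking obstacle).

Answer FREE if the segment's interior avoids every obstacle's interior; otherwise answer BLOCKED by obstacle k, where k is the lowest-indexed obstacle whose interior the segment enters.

Obstacle 1 [(0,1) (10,0) (11,24) (1,13)]:
  edge (0,1)–(10,0): clear
  edge (10,0)–(11,24): clear
  edge (11,24)–(1,13): clear
  edge (1,13)–(0,1): clear
  midpoint (14,10) outside
  → clear
Obstacle 2 [(13,17) (19,0) (23,0) (16,23)]:
  edge (13,17)–(19,0): clear
  edge (19,0)–(23,0): clear
  edge (23,0)–(16,23): clear
  edge (16,23)–(13,17): clear
  midpoint (14,10) outside
  → clear

FREE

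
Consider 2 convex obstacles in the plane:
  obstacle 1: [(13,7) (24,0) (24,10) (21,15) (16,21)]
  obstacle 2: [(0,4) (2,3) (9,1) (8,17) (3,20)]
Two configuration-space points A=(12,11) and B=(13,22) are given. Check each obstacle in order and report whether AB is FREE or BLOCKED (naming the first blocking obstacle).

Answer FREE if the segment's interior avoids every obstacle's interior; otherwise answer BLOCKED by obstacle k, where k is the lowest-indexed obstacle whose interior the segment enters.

Obstacle 1 [(13,7) (24,0) (24,10) (21,15) (16,21)]:
  edge (13,7)–(24,0): clear
  edge (24,0)–(24,10): clear
  edge (24,10)–(21,15): clear
  edge (21,15)–(16,21): clear
  edge (16,21)–(13,7): clear
  midpoint (25/2,33/2) outside
  → clear
Obstacle 2 [(0,4) (2,3) (9,1) (8,17) (3,20)]:
  edge (0,4)–(2,3): clear
  edge (2,3)–(9,1): clear
  edge (9,1)–(8,17): clear
  edge (8,17)–(3,20): clear
  edge (3,20)–(0,4): clear
  midpoint (25/2,33/2) outside
  → clear

FREE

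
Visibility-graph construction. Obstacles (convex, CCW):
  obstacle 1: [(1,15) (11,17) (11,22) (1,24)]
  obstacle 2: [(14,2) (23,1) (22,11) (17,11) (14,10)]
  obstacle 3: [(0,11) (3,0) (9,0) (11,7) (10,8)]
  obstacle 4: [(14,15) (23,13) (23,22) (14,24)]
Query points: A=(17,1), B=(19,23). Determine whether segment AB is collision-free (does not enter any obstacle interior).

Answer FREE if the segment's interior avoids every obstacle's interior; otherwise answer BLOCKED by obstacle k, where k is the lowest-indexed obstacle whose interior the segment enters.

Obstacle 1 [(1,15) (11,17) (11,22) (1,24)]:
  edge (1,15)–(11,17): clear
  edge (11,17)–(11,22): clear
  edge (11,22)–(1,24): clear
  edge (1,24)–(1,15): clear
  midpoint (18,12) outside
  → clear
Obstacle 2 [(14,2) (23,1) (22,11) (17,11) (14,10)]:
  edge (14,2)–(23,1): crosses AB
  edge (23,1)–(22,11): clear
  edge (22,11)–(17,11): crosses AB
  edge (17,11)–(14,10): clear
  edge (14,10)–(14,2): clear
  → BLOCKED
Obstacle 3 [(0,11) (3,0) (9,0) (11,7) (10,8)]:
  edge (0,11)–(3,0): clear
  edge (3,0)–(9,0): clear
  edge (9,0)–(11,7): clear
  edge (11,7)–(10,8): clear
  edge (10,8)–(0,11): clear
  midpoint (18,12) outside
  → clear
Obstacle 4 [(14,15) (23,13) (23,22) (14,24)]:
  edge (14,15)–(23,13): crosses AB
  edge (23,13)–(23,22): clear
  edge (23,22)–(14,24): crosses AB
  edge (14,24)–(14,15): clear
  → BLOCKED

BLOCKED by obstacle 2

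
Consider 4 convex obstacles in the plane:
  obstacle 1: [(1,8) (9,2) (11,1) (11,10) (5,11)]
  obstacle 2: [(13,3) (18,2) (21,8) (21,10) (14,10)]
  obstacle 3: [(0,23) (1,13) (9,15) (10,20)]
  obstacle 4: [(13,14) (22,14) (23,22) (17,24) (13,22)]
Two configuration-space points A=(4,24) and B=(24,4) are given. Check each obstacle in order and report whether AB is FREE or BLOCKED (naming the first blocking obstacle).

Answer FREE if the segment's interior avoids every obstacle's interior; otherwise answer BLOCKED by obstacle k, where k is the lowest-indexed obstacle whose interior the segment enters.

BLOCKED by obstacle 2

Obstacle 1 [(1,8) (9,2) (11,1) (11,10) (5,11)]:
  edge (1,8)–(9,2): clear
  edge (9,2)–(11,1): clear
  edge (11,1)–(11,10): clear
  edge (11,10)–(5,11): clear
  edge (5,11)–(1,8): clear
  midpoint (14,14) outside
  → clear
Obstacle 2 [(13,3) (18,2) (21,8) (21,10) (14,10)]:
  edge (13,3)–(18,2): clear
  edge (18,2)–(21,8): crosses AB
  edge (21,8)–(21,10): clear
  edge (21,10)–(14,10): crosses AB
  edge (14,10)–(13,3): clear
  → BLOCKED
Obstacle 3 [(0,23) (1,13) (9,15) (10,20)]:
  edge (0,23)–(1,13): clear
  edge (1,13)–(9,15): clear
  edge (9,15)–(10,20): crosses AB
  edge (10,20)–(0,23): crosses AB
  → BLOCKED
Obstacle 4 [(13,14) (22,14) (23,22) (17,24) (13,22)]:
  edge (13,14)–(22,14): crosses AB
  edge (22,14)–(23,22): clear
  edge (23,22)–(17,24): clear
  edge (17,24)–(13,22): clear
  edge (13,22)–(13,14): crosses AB
  → BLOCKED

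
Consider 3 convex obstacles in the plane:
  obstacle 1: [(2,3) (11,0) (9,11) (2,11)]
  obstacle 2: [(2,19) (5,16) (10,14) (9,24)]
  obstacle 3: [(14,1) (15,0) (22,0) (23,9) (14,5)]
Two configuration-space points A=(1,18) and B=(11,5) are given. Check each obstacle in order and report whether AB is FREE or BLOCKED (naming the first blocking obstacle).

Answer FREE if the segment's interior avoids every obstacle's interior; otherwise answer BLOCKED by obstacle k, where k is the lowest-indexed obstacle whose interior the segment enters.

BLOCKED by obstacle 1

Obstacle 1 [(2,3) (11,0) (9,11) (2,11)]:
  edge (2,3)–(11,0): clear
  edge (11,0)–(9,11): crosses AB
  edge (9,11)–(2,11): crosses AB
  edge (2,11)–(2,3): clear
  → BLOCKED
Obstacle 2 [(2,19) (5,16) (10,14) (9,24)]:
  edge (2,19)–(5,16): clear
  edge (5,16)–(10,14): clear
  edge (10,14)–(9,24): clear
  edge (9,24)–(2,19): clear
  midpoint (6,23/2) outside
  → clear
Obstacle 3 [(14,1) (15,0) (22,0) (23,9) (14,5)]:
  edge (14,1)–(15,0): clear
  edge (15,0)–(22,0): clear
  edge (22,0)–(23,9): clear
  edge (23,9)–(14,5): clear
  edge (14,5)–(14,1): clear
  midpoint (6,23/2) outside
  → clear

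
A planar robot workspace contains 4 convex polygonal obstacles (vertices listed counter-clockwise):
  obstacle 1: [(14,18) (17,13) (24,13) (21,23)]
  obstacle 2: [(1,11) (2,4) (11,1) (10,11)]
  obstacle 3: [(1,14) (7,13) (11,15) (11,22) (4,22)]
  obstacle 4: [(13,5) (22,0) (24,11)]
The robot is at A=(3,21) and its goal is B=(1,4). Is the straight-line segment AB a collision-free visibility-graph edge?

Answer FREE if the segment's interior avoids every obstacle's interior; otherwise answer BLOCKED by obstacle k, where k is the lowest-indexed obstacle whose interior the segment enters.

BLOCKED by obstacle 2

Obstacle 1 [(14,18) (17,13) (24,13) (21,23)]:
  edge (14,18)–(17,13): clear
  edge (17,13)–(24,13): clear
  edge (24,13)–(21,23): clear
  edge (21,23)–(14,18): clear
  midpoint (2,25/2) outside
  → clear
Obstacle 2 [(1,11) (2,4) (11,1) (10,11)]:
  edge (1,11)–(2,4): crosses AB
  edge (2,4)–(11,1): clear
  edge (11,1)–(10,11): clear
  edge (10,11)–(1,11): crosses AB
  → BLOCKED
Obstacle 3 [(1,14) (7,13) (11,15) (11,22) (4,22)]:
  edge (1,14)–(7,13): crosses AB
  edge (7,13)–(11,15): clear
  edge (11,15)–(11,22): clear
  edge (11,22)–(4,22): clear
  edge (4,22)–(1,14): crosses AB
  → BLOCKED
Obstacle 4 [(13,5) (22,0) (24,11)]:
  edge (13,5)–(22,0): clear
  edge (22,0)–(24,11): clear
  edge (24,11)–(13,5): clear
  midpoint (2,25/2) outside
  → clear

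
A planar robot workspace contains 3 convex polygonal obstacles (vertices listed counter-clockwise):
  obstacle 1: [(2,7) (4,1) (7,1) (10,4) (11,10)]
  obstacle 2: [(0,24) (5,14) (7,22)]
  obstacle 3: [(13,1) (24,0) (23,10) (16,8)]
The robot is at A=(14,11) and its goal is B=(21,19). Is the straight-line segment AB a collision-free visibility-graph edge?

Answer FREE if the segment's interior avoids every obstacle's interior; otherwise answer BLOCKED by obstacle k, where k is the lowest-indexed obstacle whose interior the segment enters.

FREE

Obstacle 1 [(2,7) (4,1) (7,1) (10,4) (11,10)]:
  edge (2,7)–(4,1): clear
  edge (4,1)–(7,1): clear
  edge (7,1)–(10,4): clear
  edge (10,4)–(11,10): clear
  edge (11,10)–(2,7): clear
  midpoint (35/2,15) outside
  → clear
Obstacle 2 [(0,24) (5,14) (7,22)]:
  edge (0,24)–(5,14): clear
  edge (5,14)–(7,22): clear
  edge (7,22)–(0,24): clear
  midpoint (35/2,15) outside
  → clear
Obstacle 3 [(13,1) (24,0) (23,10) (16,8)]:
  edge (13,1)–(24,0): clear
  edge (24,0)–(23,10): clear
  edge (23,10)–(16,8): clear
  edge (16,8)–(13,1): clear
  midpoint (35/2,15) outside
  → clear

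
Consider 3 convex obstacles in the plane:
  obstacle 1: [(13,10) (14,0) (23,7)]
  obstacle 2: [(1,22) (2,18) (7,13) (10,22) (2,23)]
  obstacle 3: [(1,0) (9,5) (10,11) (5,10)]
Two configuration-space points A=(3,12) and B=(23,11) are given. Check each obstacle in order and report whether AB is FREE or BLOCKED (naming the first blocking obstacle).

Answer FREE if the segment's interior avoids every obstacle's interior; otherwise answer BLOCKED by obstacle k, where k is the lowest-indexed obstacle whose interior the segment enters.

FREE

Obstacle 1 [(13,10) (14,0) (23,7)]:
  edge (13,10)–(14,0): clear
  edge (14,0)–(23,7): clear
  edge (23,7)–(13,10): clear
  midpoint (13,23/2) outside
  → clear
Obstacle 2 [(1,22) (2,18) (7,13) (10,22) (2,23)]:
  edge (1,22)–(2,18): clear
  edge (2,18)–(7,13): clear
  edge (7,13)–(10,22): clear
  edge (10,22)–(2,23): clear
  edge (2,23)–(1,22): clear
  midpoint (13,23/2) outside
  → clear
Obstacle 3 [(1,0) (9,5) (10,11) (5,10)]:
  edge (1,0)–(9,5): clear
  edge (9,5)–(10,11): clear
  edge (10,11)–(5,10): clear
  edge (5,10)–(1,0): clear
  midpoint (13,23/2) outside
  → clear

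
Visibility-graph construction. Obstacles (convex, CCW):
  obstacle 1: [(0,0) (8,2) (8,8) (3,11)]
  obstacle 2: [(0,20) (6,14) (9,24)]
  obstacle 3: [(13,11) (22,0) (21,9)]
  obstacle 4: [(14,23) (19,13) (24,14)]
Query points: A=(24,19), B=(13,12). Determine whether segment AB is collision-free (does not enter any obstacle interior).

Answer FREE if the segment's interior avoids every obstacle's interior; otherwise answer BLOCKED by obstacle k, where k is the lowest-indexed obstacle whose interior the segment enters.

BLOCKED by obstacle 4

Obstacle 1 [(0,0) (8,2) (8,8) (3,11)]:
  edge (0,0)–(8,2): clear
  edge (8,2)–(8,8): clear
  edge (8,8)–(3,11): clear
  edge (3,11)–(0,0): clear
  midpoint (37/2,31/2) outside
  → clear
Obstacle 2 [(0,20) (6,14) (9,24)]:
  edge (0,20)–(6,14): clear
  edge (6,14)–(9,24): clear
  edge (9,24)–(0,20): clear
  midpoint (37/2,31/2) outside
  → clear
Obstacle 3 [(13,11) (22,0) (21,9)]:
  edge (13,11)–(22,0): clear
  edge (22,0)–(21,9): clear
  edge (21,9)–(13,11): clear
  midpoint (37/2,31/2) outside
  → clear
Obstacle 4 [(14,23) (19,13) (24,14)]:
  edge (14,23)–(19,13): crosses AB
  edge (19,13)–(24,14): clear
  edge (24,14)–(14,23): crosses AB
  → BLOCKED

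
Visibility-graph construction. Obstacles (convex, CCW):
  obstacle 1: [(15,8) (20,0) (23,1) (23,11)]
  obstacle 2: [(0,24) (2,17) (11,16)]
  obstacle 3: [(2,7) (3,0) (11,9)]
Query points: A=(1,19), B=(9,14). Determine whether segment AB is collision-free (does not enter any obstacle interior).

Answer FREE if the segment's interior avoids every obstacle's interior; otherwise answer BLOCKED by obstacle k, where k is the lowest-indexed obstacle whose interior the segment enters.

Obstacle 1 [(15,8) (20,0) (23,1) (23,11)]:
  edge (15,8)–(20,0): clear
  edge (20,0)–(23,1): clear
  edge (23,1)–(23,11): clear
  edge (23,11)–(15,8): clear
  midpoint (5,33/2) outside
  → clear
Obstacle 2 [(0,24) (2,17) (11,16)]:
  edge (0,24)–(2,17): crosses AB
  edge (2,17)–(11,16): crosses AB
  edge (11,16)–(0,24): clear
  → BLOCKED
Obstacle 3 [(2,7) (3,0) (11,9)]:
  edge (2,7)–(3,0): clear
  edge (3,0)–(11,9): clear
  edge (11,9)–(2,7): clear
  midpoint (5,33/2) outside
  → clear

BLOCKED by obstacle 2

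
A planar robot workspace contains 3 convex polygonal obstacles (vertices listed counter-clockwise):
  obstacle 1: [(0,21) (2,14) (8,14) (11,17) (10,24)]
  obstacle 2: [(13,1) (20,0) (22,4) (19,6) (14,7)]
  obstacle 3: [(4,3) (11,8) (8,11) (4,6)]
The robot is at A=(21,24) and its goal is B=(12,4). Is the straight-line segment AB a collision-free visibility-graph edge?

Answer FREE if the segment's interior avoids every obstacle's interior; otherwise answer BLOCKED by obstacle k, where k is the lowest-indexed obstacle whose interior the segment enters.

FREE

Obstacle 1 [(0,21) (2,14) (8,14) (11,17) (10,24)]:
  edge (0,21)–(2,14): clear
  edge (2,14)–(8,14): clear
  edge (8,14)–(11,17): clear
  edge (11,17)–(10,24): clear
  edge (10,24)–(0,21): clear
  midpoint (33/2,14) outside
  → clear
Obstacle 2 [(13,1) (20,0) (22,4) (19,6) (14,7)]:
  edge (13,1)–(20,0): clear
  edge (20,0)–(22,4): clear
  edge (22,4)–(19,6): clear
  edge (19,6)–(14,7): clear
  edge (14,7)–(13,1): clear
  midpoint (33/2,14) outside
  → clear
Obstacle 3 [(4,3) (11,8) (8,11) (4,6)]:
  edge (4,3)–(11,8): clear
  edge (11,8)–(8,11): clear
  edge (8,11)–(4,6): clear
  edge (4,6)–(4,3): clear
  midpoint (33/2,14) outside
  → clear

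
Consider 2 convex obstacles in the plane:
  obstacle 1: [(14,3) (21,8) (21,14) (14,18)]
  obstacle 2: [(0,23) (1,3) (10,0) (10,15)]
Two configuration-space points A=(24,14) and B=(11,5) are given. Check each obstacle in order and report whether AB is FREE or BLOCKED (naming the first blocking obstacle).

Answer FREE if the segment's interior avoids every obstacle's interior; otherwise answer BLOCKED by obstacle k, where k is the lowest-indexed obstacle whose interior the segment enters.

BLOCKED by obstacle 1

Obstacle 1 [(14,3) (21,8) (21,14) (14,18)]:
  edge (14,3)–(21,8): clear
  edge (21,8)–(21,14): crosses AB
  edge (21,14)–(14,18): clear
  edge (14,18)–(14,3): crosses AB
  → BLOCKED
Obstacle 2 [(0,23) (1,3) (10,0) (10,15)]:
  edge (0,23)–(1,3): clear
  edge (1,3)–(10,0): clear
  edge (10,0)–(10,15): clear
  edge (10,15)–(0,23): clear
  midpoint (35/2,19/2) outside
  → clear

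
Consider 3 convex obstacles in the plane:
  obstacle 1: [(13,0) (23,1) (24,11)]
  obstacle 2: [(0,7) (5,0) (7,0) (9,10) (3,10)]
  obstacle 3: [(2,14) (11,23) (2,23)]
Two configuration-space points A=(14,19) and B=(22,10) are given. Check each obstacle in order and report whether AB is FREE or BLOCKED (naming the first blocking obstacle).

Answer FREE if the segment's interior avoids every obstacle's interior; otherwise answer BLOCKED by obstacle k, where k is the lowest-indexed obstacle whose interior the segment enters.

Obstacle 1 [(13,0) (23,1) (24,11)]:
  edge (13,0)–(23,1): clear
  edge (23,1)–(24,11): clear
  edge (24,11)–(13,0): clear
  midpoint (18,29/2) outside
  → clear
Obstacle 2 [(0,7) (5,0) (7,0) (9,10) (3,10)]:
  edge (0,7)–(5,0): clear
  edge (5,0)–(7,0): clear
  edge (7,0)–(9,10): clear
  edge (9,10)–(3,10): clear
  edge (3,10)–(0,7): clear
  midpoint (18,29/2) outside
  → clear
Obstacle 3 [(2,14) (11,23) (2,23)]:
  edge (2,14)–(11,23): clear
  edge (11,23)–(2,23): clear
  edge (2,23)–(2,14): clear
  midpoint (18,29/2) outside
  → clear

FREE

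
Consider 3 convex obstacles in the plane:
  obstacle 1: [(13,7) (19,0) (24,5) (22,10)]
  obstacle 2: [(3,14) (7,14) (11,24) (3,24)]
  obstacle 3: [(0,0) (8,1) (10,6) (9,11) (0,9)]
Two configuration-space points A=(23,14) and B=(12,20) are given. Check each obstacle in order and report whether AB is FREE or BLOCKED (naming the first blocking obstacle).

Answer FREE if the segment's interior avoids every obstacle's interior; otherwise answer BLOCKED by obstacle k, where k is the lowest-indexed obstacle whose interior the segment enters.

Obstacle 1 [(13,7) (19,0) (24,5) (22,10)]:
  edge (13,7)–(19,0): clear
  edge (19,0)–(24,5): clear
  edge (24,5)–(22,10): clear
  edge (22,10)–(13,7): clear
  midpoint (35/2,17) outside
  → clear
Obstacle 2 [(3,14) (7,14) (11,24) (3,24)]:
  edge (3,14)–(7,14): clear
  edge (7,14)–(11,24): clear
  edge (11,24)–(3,24): clear
  edge (3,24)–(3,14): clear
  midpoint (35/2,17) outside
  → clear
Obstacle 3 [(0,0) (8,1) (10,6) (9,11) (0,9)]:
  edge (0,0)–(8,1): clear
  edge (8,1)–(10,6): clear
  edge (10,6)–(9,11): clear
  edge (9,11)–(0,9): clear
  edge (0,9)–(0,0): clear
  midpoint (35/2,17) outside
  → clear

FREE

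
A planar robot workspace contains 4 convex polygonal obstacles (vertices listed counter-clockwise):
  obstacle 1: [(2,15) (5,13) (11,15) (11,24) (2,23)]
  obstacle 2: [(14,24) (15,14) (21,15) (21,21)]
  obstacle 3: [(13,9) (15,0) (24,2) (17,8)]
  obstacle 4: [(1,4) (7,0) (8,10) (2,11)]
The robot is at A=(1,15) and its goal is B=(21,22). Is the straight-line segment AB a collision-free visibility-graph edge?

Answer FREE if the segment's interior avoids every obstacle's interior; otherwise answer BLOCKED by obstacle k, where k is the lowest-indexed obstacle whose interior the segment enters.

Obstacle 1 [(2,15) (5,13) (11,15) (11,24) (2,23)]:
  edge (2,15)–(5,13): clear
  edge (5,13)–(11,15): clear
  edge (11,15)–(11,24): crosses AB
  edge (11,24)–(2,23): clear
  edge (2,23)–(2,15): crosses AB
  → BLOCKED
Obstacle 2 [(14,24) (15,14) (21,15) (21,21)]:
  edge (14,24)–(15,14): crosses AB
  edge (15,14)–(21,15): clear
  edge (21,15)–(21,21): clear
  edge (21,21)–(14,24): crosses AB
  → BLOCKED
Obstacle 3 [(13,9) (15,0) (24,2) (17,8)]:
  edge (13,9)–(15,0): clear
  edge (15,0)–(24,2): clear
  edge (24,2)–(17,8): clear
  edge (17,8)–(13,9): clear
  midpoint (11,37/2) outside
  → clear
Obstacle 4 [(1,4) (7,0) (8,10) (2,11)]:
  edge (1,4)–(7,0): clear
  edge (7,0)–(8,10): clear
  edge (8,10)–(2,11): clear
  edge (2,11)–(1,4): clear
  midpoint (11,37/2) outside
  → clear

BLOCKED by obstacle 1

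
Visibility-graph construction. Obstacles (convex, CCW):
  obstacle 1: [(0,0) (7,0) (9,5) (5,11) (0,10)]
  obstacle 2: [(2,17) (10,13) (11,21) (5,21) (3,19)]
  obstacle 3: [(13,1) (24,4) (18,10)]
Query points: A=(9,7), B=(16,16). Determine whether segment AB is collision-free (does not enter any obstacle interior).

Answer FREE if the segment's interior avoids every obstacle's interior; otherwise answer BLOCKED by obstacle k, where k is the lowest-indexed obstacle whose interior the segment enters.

Obstacle 1 [(0,0) (7,0) (9,5) (5,11) (0,10)]:
  edge (0,0)–(7,0): clear
  edge (7,0)–(9,5): clear
  edge (9,5)–(5,11): clear
  edge (5,11)–(0,10): clear
  edge (0,10)–(0,0): clear
  midpoint (25/2,23/2) outside
  → clear
Obstacle 2 [(2,17) (10,13) (11,21) (5,21) (3,19)]:
  edge (2,17)–(10,13): clear
  edge (10,13)–(11,21): clear
  edge (11,21)–(5,21): clear
  edge (5,21)–(3,19): clear
  edge (3,19)–(2,17): clear
  midpoint (25/2,23/2) outside
  → clear
Obstacle 3 [(13,1) (24,4) (18,10)]:
  edge (13,1)–(24,4): clear
  edge (24,4)–(18,10): clear
  edge (18,10)–(13,1): clear
  midpoint (25/2,23/2) outside
  → clear

FREE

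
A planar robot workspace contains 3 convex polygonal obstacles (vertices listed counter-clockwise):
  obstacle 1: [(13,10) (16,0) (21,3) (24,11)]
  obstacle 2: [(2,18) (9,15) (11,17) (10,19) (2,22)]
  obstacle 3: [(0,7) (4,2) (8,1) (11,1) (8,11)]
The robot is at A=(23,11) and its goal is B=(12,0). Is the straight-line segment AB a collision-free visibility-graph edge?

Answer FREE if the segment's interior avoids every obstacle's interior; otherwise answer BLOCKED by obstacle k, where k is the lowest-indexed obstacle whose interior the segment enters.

BLOCKED by obstacle 1

Obstacle 1 [(13,10) (16,0) (21,3) (24,11)]:
  edge (13,10)–(16,0): crosses AB
  edge (16,0)–(21,3): clear
  edge (21,3)–(24,11): clear
  edge (24,11)–(13,10): crosses AB
  → BLOCKED
Obstacle 2 [(2,18) (9,15) (11,17) (10,19) (2,22)]:
  edge (2,18)–(9,15): clear
  edge (9,15)–(11,17): clear
  edge (11,17)–(10,19): clear
  edge (10,19)–(2,22): clear
  edge (2,22)–(2,18): clear
  midpoint (35/2,11/2) outside
  → clear
Obstacle 3 [(0,7) (4,2) (8,1) (11,1) (8,11)]:
  edge (0,7)–(4,2): clear
  edge (4,2)–(8,1): clear
  edge (8,1)–(11,1): clear
  edge (11,1)–(8,11): clear
  edge (8,11)–(0,7): clear
  midpoint (35/2,11/2) outside
  → clear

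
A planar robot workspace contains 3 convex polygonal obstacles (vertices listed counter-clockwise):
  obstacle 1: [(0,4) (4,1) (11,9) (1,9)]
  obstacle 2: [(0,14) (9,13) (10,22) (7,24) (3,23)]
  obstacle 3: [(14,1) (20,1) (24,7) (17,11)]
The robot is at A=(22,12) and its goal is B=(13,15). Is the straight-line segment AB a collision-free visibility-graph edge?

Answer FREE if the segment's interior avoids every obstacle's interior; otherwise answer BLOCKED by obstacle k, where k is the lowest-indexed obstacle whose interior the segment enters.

FREE

Obstacle 1 [(0,4) (4,1) (11,9) (1,9)]:
  edge (0,4)–(4,1): clear
  edge (4,1)–(11,9): clear
  edge (11,9)–(1,9): clear
  edge (1,9)–(0,4): clear
  midpoint (35/2,27/2) outside
  → clear
Obstacle 2 [(0,14) (9,13) (10,22) (7,24) (3,23)]:
  edge (0,14)–(9,13): clear
  edge (9,13)–(10,22): clear
  edge (10,22)–(7,24): clear
  edge (7,24)–(3,23): clear
  edge (3,23)–(0,14): clear
  midpoint (35/2,27/2) outside
  → clear
Obstacle 3 [(14,1) (20,1) (24,7) (17,11)]:
  edge (14,1)–(20,1): clear
  edge (20,1)–(24,7): clear
  edge (24,7)–(17,11): clear
  edge (17,11)–(14,1): clear
  midpoint (35/2,27/2) outside
  → clear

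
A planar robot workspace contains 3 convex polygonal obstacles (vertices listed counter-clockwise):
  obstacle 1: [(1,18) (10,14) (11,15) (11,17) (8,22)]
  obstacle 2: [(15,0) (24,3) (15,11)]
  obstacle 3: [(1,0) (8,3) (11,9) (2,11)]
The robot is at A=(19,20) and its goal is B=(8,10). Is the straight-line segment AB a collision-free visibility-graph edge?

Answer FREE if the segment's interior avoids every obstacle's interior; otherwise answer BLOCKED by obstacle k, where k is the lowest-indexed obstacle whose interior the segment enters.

FREE

Obstacle 1 [(1,18) (10,14) (11,15) (11,17) (8,22)]:
  edge (1,18)–(10,14): clear
  edge (10,14)–(11,15): clear
  edge (11,15)–(11,17): clear
  edge (11,17)–(8,22): clear
  edge (8,22)–(1,18): clear
  midpoint (27/2,15) outside
  → clear
Obstacle 2 [(15,0) (24,3) (15,11)]:
  edge (15,0)–(24,3): clear
  edge (24,3)–(15,11): clear
  edge (15,11)–(15,0): clear
  midpoint (27/2,15) outside
  → clear
Obstacle 3 [(1,0) (8,3) (11,9) (2,11)]:
  edge (1,0)–(8,3): clear
  edge (8,3)–(11,9): clear
  edge (11,9)–(2,11): clear
  edge (2,11)–(1,0): clear
  midpoint (27/2,15) outside
  → clear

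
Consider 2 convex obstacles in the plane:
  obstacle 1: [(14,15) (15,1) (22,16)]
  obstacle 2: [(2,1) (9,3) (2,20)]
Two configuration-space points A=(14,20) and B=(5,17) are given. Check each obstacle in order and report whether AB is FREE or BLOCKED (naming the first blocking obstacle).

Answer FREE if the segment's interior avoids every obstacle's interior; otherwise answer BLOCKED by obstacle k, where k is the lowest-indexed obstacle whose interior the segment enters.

Obstacle 1 [(14,15) (15,1) (22,16)]:
  edge (14,15)–(15,1): clear
  edge (15,1)–(22,16): clear
  edge (22,16)–(14,15): clear
  midpoint (19/2,37/2) outside
  → clear
Obstacle 2 [(2,1) (9,3) (2,20)]:
  edge (2,1)–(9,3): clear
  edge (9,3)–(2,20): clear
  edge (2,20)–(2,1): clear
  midpoint (19/2,37/2) outside
  → clear

FREE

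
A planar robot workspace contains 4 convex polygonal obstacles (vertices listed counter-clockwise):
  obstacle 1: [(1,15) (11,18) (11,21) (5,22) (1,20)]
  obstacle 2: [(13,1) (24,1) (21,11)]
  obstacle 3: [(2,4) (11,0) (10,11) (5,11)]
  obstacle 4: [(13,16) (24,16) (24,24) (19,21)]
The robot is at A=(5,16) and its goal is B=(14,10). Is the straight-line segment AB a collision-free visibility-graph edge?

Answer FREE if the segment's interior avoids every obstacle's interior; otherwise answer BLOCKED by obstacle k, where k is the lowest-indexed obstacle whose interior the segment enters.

FREE

Obstacle 1 [(1,15) (11,18) (11,21) (5,22) (1,20)]:
  edge (1,15)–(11,18): clear
  edge (11,18)–(11,21): clear
  edge (11,21)–(5,22): clear
  edge (5,22)–(1,20): clear
  edge (1,20)–(1,15): clear
  midpoint (19/2,13) outside
  → clear
Obstacle 2 [(13,1) (24,1) (21,11)]:
  edge (13,1)–(24,1): clear
  edge (24,1)–(21,11): clear
  edge (21,11)–(13,1): clear
  midpoint (19/2,13) outside
  → clear
Obstacle 3 [(2,4) (11,0) (10,11) (5,11)]:
  edge (2,4)–(11,0): clear
  edge (11,0)–(10,11): clear
  edge (10,11)–(5,11): clear
  edge (5,11)–(2,4): clear
  midpoint (19/2,13) outside
  → clear
Obstacle 4 [(13,16) (24,16) (24,24) (19,21)]:
  edge (13,16)–(24,16): clear
  edge (24,16)–(24,24): clear
  edge (24,24)–(19,21): clear
  edge (19,21)–(13,16): clear
  midpoint (19/2,13) outside
  → clear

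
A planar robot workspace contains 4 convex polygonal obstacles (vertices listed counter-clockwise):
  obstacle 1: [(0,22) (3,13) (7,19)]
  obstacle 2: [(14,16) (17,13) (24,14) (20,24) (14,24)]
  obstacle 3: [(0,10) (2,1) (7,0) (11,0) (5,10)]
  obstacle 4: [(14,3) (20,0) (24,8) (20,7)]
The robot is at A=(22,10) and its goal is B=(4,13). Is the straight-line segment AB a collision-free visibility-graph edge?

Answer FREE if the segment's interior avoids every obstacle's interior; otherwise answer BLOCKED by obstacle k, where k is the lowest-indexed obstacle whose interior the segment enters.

Obstacle 1 [(0,22) (3,13) (7,19)]:
  edge (0,22)–(3,13): clear
  edge (3,13)–(7,19): clear
  edge (7,19)–(0,22): clear
  midpoint (13,23/2) outside
  → clear
Obstacle 2 [(14,16) (17,13) (24,14) (20,24) (14,24)]:
  edge (14,16)–(17,13): clear
  edge (17,13)–(24,14): clear
  edge (24,14)–(20,24): clear
  edge (20,24)–(14,24): clear
  edge (14,24)–(14,16): clear
  midpoint (13,23/2) outside
  → clear
Obstacle 3 [(0,10) (2,1) (7,0) (11,0) (5,10)]:
  edge (0,10)–(2,1): clear
  edge (2,1)–(7,0): clear
  edge (7,0)–(11,0): clear
  edge (11,0)–(5,10): clear
  edge (5,10)–(0,10): clear
  midpoint (13,23/2) outside
  → clear
Obstacle 4 [(14,3) (20,0) (24,8) (20,7)]:
  edge (14,3)–(20,0): clear
  edge (20,0)–(24,8): clear
  edge (24,8)–(20,7): clear
  edge (20,7)–(14,3): clear
  midpoint (13,23/2) outside
  → clear

FREE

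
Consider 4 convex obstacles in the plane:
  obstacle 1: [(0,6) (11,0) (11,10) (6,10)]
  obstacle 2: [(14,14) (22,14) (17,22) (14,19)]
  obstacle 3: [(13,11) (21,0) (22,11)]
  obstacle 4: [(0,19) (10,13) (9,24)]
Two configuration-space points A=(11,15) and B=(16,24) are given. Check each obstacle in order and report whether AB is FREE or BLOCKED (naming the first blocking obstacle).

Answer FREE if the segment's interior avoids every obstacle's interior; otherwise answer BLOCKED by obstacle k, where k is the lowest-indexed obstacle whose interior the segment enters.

Obstacle 1 [(0,6) (11,0) (11,10) (6,10)]:
  edge (0,6)–(11,0): clear
  edge (11,0)–(11,10): clear
  edge (11,10)–(6,10): clear
  edge (6,10)–(0,6): clear
  midpoint (27/2,39/2) outside
  → clear
Obstacle 2 [(14,14) (22,14) (17,22) (14,19)]:
  edge (14,14)–(22,14): clear
  edge (22,14)–(17,22): clear
  edge (17,22)–(14,19): clear
  edge (14,19)–(14,14): clear
  midpoint (27/2,39/2) outside
  → clear
Obstacle 3 [(13,11) (21,0) (22,11)]:
  edge (13,11)–(21,0): clear
  edge (21,0)–(22,11): clear
  edge (22,11)–(13,11): clear
  midpoint (27/2,39/2) outside
  → clear
Obstacle 4 [(0,19) (10,13) (9,24)]:
  edge (0,19)–(10,13): clear
  edge (10,13)–(9,24): clear
  edge (9,24)–(0,19): clear
  midpoint (27/2,39/2) outside
  → clear

FREE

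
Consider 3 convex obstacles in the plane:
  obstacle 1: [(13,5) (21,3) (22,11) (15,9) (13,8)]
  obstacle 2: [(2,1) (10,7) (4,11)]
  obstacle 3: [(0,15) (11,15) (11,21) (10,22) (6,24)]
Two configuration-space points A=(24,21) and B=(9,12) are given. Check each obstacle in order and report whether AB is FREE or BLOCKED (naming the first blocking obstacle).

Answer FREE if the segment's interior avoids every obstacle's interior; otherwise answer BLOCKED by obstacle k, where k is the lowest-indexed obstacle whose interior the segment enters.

FREE

Obstacle 1 [(13,5) (21,3) (22,11) (15,9) (13,8)]:
  edge (13,5)–(21,3): clear
  edge (21,3)–(22,11): clear
  edge (22,11)–(15,9): clear
  edge (15,9)–(13,8): clear
  edge (13,8)–(13,5): clear
  midpoint (33/2,33/2) outside
  → clear
Obstacle 2 [(2,1) (10,7) (4,11)]:
  edge (2,1)–(10,7): clear
  edge (10,7)–(4,11): clear
  edge (4,11)–(2,1): clear
  midpoint (33/2,33/2) outside
  → clear
Obstacle 3 [(0,15) (11,15) (11,21) (10,22) (6,24)]:
  edge (0,15)–(11,15): clear
  edge (11,15)–(11,21): clear
  edge (11,21)–(10,22): clear
  edge (10,22)–(6,24): clear
  edge (6,24)–(0,15): clear
  midpoint (33/2,33/2) outside
  → clear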